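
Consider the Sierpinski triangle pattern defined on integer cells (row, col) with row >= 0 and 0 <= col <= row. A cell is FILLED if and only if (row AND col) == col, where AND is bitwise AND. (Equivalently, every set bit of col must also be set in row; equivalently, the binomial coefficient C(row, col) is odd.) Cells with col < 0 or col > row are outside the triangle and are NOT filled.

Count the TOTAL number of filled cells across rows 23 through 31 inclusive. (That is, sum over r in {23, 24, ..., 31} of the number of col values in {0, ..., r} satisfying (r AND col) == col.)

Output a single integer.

r23=10111 pc4: +16 =16
r24=11000 pc2: +4 =20
r25=11001 pc3: +8 =28
r26=11010 pc3: +8 =36
r27=11011 pc4: +16 =52
r28=11100 pc3: +8 =60
r29=11101 pc4: +16 =76
r30=11110 pc4: +16 =92
r31=11111 pc5: +32 =124

Answer: 124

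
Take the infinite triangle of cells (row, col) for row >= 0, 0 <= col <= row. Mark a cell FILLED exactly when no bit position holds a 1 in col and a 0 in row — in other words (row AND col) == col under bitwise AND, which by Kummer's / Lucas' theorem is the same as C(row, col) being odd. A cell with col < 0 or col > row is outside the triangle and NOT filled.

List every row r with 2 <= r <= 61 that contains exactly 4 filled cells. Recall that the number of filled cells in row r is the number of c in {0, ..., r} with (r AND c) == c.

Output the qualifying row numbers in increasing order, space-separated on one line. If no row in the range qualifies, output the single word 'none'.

Answer: 3 5 6 9 10 12 17 18 20 24 33 34 36 40 48

Derivation:
Row r has 2^popcount(r) filled cells, so we need popcount(r) = log2(4) = 2.
Scan r = 2..61 and keep those with exactly 2 one-bits:
r=2=10 popcount=1 -> skip
r=3=11 popcount=2 -> KEEP
r=4=100 popcount=1 -> skip
r=5=101 popcount=2 -> KEEP
r=6=110 popcount=2 -> KEEP
r=7=111 popcount=3 -> skip
r=8=1000 popcount=1 -> skip
r=9=1001 popcount=2 -> KEEP
r=10=1010 popcount=2 -> KEEP
r=11=1011 popcount=3 -> skip
r=12=1100 popcount=2 -> KEEP
r=13=1101 popcount=3 -> skip
r=14=1110 popcount=3 -> skip
r=15=1111 popcount=4 -> skip
r=16=10000 popcount=1 -> skip
r=17=10001 popcount=2 -> KEEP
r=18=10010 popcount=2 -> KEEP
r=19=10011 popcount=3 -> skip
r=20=10100 popcount=2 -> KEEP
r=21=10101 popcount=3 -> skip
r=22=10110 popcount=3 -> skip
r=23=10111 popcount=4 -> skip
r=24=11000 popcount=2 -> KEEP
r=25=11001 popcount=3 -> skip
r=26=11010 popcount=3 -> skip
r=27=11011 popcount=4 -> skip
r=28=11100 popcount=3 -> skip
r=29=11101 popcount=4 -> skip
r=30=11110 popcount=4 -> skip
r=31=11111 popcount=5 -> skip
r=32=100000 popcount=1 -> skip
r=33=100001 popcount=2 -> KEEP
r=34=100010 popcount=2 -> KEEP
r=35=100011 popcount=3 -> skip
r=36=100100 popcount=2 -> KEEP
r=37=100101 popcount=3 -> skip
r=38=100110 popcount=3 -> skip
r=39=100111 popcount=4 -> skip
r=40=101000 popcount=2 -> KEEP
r=41=101001 popcount=3 -> skip
r=42=101010 popcount=3 -> skip
r=43=101011 popcount=4 -> skip
r=44=101100 popcount=3 -> skip
r=45=101101 popcount=4 -> skip
r=46=101110 popcount=4 -> skip
r=47=101111 popcount=5 -> skip
r=48=110000 popcount=2 -> KEEP
r=49=110001 popcount=3 -> skip
r=50=110010 popcount=3 -> skip
r=51=110011 popcount=4 -> skip
r=52=110100 popcount=3 -> skip
r=53=110101 popcount=4 -> skip
r=54=110110 popcount=4 -> skip
r=55=110111 popcount=5 -> skip
r=56=111000 popcount=3 -> skip
r=57=111001 popcount=4 -> skip
r=58=111010 popcount=4 -> skip
r=59=111011 popcount=5 -> skip
r=60=111100 popcount=4 -> skip
r=61=111101 popcount=5 -> skip
Kept rows: 3 5 6 9 10 12 17 18 20 24 33 34 36 40 48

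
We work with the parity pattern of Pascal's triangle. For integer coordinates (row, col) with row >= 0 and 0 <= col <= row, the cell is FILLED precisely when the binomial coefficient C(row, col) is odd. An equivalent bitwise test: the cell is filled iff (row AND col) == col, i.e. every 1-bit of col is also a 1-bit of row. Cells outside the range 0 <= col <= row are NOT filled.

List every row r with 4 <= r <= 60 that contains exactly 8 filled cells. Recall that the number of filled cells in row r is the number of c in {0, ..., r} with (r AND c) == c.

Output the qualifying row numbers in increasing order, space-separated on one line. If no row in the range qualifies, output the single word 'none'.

Row r has 2^popcount(r) filled cells, so we need popcount(r) = log2(8) = 3.
Scan r = 4..60 and keep those with exactly 3 one-bits:
r=4=100 popcount=1 -> skip
r=5=101 popcount=2 -> skip
r=6=110 popcount=2 -> skip
r=7=111 popcount=3 -> KEEP
r=8=1000 popcount=1 -> skip
r=9=1001 popcount=2 -> skip
r=10=1010 popcount=2 -> skip
r=11=1011 popcount=3 -> KEEP
r=12=1100 popcount=2 -> skip
r=13=1101 popcount=3 -> KEEP
r=14=1110 popcount=3 -> KEEP
r=15=1111 popcount=4 -> skip
r=16=10000 popcount=1 -> skip
r=17=10001 popcount=2 -> skip
r=18=10010 popcount=2 -> skip
r=19=10011 popcount=3 -> KEEP
r=20=10100 popcount=2 -> skip
r=21=10101 popcount=3 -> KEEP
r=22=10110 popcount=3 -> KEEP
r=23=10111 popcount=4 -> skip
r=24=11000 popcount=2 -> skip
r=25=11001 popcount=3 -> KEEP
r=26=11010 popcount=3 -> KEEP
r=27=11011 popcount=4 -> skip
r=28=11100 popcount=3 -> KEEP
r=29=11101 popcount=4 -> skip
r=30=11110 popcount=4 -> skip
r=31=11111 popcount=5 -> skip
r=32=100000 popcount=1 -> skip
r=33=100001 popcount=2 -> skip
r=34=100010 popcount=2 -> skip
r=35=100011 popcount=3 -> KEEP
r=36=100100 popcount=2 -> skip
r=37=100101 popcount=3 -> KEEP
r=38=100110 popcount=3 -> KEEP
r=39=100111 popcount=4 -> skip
r=40=101000 popcount=2 -> skip
r=41=101001 popcount=3 -> KEEP
r=42=101010 popcount=3 -> KEEP
r=43=101011 popcount=4 -> skip
r=44=101100 popcount=3 -> KEEP
r=45=101101 popcount=4 -> skip
r=46=101110 popcount=4 -> skip
r=47=101111 popcount=5 -> skip
r=48=110000 popcount=2 -> skip
r=49=110001 popcount=3 -> KEEP
r=50=110010 popcount=3 -> KEEP
r=51=110011 popcount=4 -> skip
r=52=110100 popcount=3 -> KEEP
r=53=110101 popcount=4 -> skip
r=54=110110 popcount=4 -> skip
r=55=110111 popcount=5 -> skip
r=56=111000 popcount=3 -> KEEP
r=57=111001 popcount=4 -> skip
r=58=111010 popcount=4 -> skip
r=59=111011 popcount=5 -> skip
r=60=111100 popcount=4 -> skip
Kept rows: 7 11 13 14 19 21 22 25 26 28 35 37 38 41 42 44 49 50 52 56

Answer: 7 11 13 14 19 21 22 25 26 28 35 37 38 41 42 44 49 50 52 56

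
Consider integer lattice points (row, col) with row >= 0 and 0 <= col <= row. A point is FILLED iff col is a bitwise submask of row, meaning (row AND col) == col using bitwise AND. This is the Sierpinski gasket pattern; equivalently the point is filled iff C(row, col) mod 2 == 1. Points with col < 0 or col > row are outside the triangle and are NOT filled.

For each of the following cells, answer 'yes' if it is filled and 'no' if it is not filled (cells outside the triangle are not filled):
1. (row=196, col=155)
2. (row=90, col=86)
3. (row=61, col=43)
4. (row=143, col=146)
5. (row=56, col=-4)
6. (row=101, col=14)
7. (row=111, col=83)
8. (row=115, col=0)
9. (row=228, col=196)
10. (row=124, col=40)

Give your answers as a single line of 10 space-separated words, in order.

(196,155): row=0b11000100, col=0b10011011, row AND col = 0b10000000 = 128; 128 != 155 -> empty
(90,86): row=0b1011010, col=0b1010110, row AND col = 0b1010010 = 82; 82 != 86 -> empty
(61,43): row=0b111101, col=0b101011, row AND col = 0b101001 = 41; 41 != 43 -> empty
(143,146): col outside [0, 143] -> not filled
(56,-4): col outside [0, 56] -> not filled
(101,14): row=0b1100101, col=0b1110, row AND col = 0b100 = 4; 4 != 14 -> empty
(111,83): row=0b1101111, col=0b1010011, row AND col = 0b1000011 = 67; 67 != 83 -> empty
(115,0): row=0b1110011, col=0b0, row AND col = 0b0 = 0; 0 == 0 -> filled
(228,196): row=0b11100100, col=0b11000100, row AND col = 0b11000100 = 196; 196 == 196 -> filled
(124,40): row=0b1111100, col=0b101000, row AND col = 0b101000 = 40; 40 == 40 -> filled

Answer: no no no no no no no yes yes yes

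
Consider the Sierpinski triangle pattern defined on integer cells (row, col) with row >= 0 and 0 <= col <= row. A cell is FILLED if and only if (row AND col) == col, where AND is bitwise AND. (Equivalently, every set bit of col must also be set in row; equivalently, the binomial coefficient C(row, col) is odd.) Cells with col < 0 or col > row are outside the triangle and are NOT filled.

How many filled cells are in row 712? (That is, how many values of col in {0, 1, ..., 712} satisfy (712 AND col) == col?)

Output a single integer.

712 in binary = 1011001000
popcount(712) = number of 1-bits in 1011001000 = 4
A col c satisfies (712 AND c) == c iff every set bit of c is also set in 712; each of the 4 set bits of 712 can independently be on or off in c.
count = 2^4 = 16

Answer: 16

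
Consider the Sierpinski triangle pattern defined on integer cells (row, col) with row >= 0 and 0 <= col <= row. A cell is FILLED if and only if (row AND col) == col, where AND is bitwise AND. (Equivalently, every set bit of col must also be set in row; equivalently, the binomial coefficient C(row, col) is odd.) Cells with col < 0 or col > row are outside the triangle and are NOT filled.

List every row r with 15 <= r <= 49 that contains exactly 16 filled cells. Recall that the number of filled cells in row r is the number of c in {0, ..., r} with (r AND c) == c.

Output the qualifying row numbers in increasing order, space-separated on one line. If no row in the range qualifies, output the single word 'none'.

Row r has 2^popcount(r) filled cells, so we need popcount(r) = log2(16) = 4.
Scan r = 15..49 and keep those with exactly 4 one-bits:
r=15=1111 popcount=4 -> KEEP
r=16=10000 popcount=1 -> skip
r=17=10001 popcount=2 -> skip
r=18=10010 popcount=2 -> skip
r=19=10011 popcount=3 -> skip
r=20=10100 popcount=2 -> skip
r=21=10101 popcount=3 -> skip
r=22=10110 popcount=3 -> skip
r=23=10111 popcount=4 -> KEEP
r=24=11000 popcount=2 -> skip
r=25=11001 popcount=3 -> skip
r=26=11010 popcount=3 -> skip
r=27=11011 popcount=4 -> KEEP
r=28=11100 popcount=3 -> skip
r=29=11101 popcount=4 -> KEEP
r=30=11110 popcount=4 -> KEEP
r=31=11111 popcount=5 -> skip
r=32=100000 popcount=1 -> skip
r=33=100001 popcount=2 -> skip
r=34=100010 popcount=2 -> skip
r=35=100011 popcount=3 -> skip
r=36=100100 popcount=2 -> skip
r=37=100101 popcount=3 -> skip
r=38=100110 popcount=3 -> skip
r=39=100111 popcount=4 -> KEEP
r=40=101000 popcount=2 -> skip
r=41=101001 popcount=3 -> skip
r=42=101010 popcount=3 -> skip
r=43=101011 popcount=4 -> KEEP
r=44=101100 popcount=3 -> skip
r=45=101101 popcount=4 -> KEEP
r=46=101110 popcount=4 -> KEEP
r=47=101111 popcount=5 -> skip
r=48=110000 popcount=2 -> skip
r=49=110001 popcount=3 -> skip
Kept rows: 15 23 27 29 30 39 43 45 46

Answer: 15 23 27 29 30 39 43 45 46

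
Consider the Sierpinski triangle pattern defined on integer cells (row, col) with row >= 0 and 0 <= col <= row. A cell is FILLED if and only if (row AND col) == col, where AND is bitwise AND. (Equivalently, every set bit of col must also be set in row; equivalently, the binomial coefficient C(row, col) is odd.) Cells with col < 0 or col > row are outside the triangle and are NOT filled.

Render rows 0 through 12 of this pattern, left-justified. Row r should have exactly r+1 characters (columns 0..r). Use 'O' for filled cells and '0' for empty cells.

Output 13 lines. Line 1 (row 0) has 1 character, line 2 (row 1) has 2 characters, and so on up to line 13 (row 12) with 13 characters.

Answer: O
OO
O0O
OOOO
O000O
OO00OO
O0O0O0O
OOOOOOOO
O0000000O
OO000000OO
O0O00000O0O
OOOO0000OOOO
O000O000O000O

Derivation:
r0=0: O
r1=1: OO
r2=10: O0O
r3=11: OOOO
r4=100: O000O
r5=101: OO00OO
r6=110: O0O0O0O
r7=111: OOOOOOOO
r8=1000: O0000000O
r9=1001: OO000000OO
r10=1010: O0O00000O0O
r11=1011: OOOO0000OOOO
r12=1100: O000O000O000O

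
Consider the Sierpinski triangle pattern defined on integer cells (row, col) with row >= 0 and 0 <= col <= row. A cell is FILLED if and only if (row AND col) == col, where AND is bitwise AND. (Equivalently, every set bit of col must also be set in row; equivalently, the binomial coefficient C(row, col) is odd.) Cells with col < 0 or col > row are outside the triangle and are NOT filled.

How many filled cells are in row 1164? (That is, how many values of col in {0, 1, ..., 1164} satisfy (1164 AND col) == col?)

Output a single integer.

1164 in binary = 10010001100
popcount(1164) = number of 1-bits in 10010001100 = 4
A col c satisfies (1164 AND c) == c iff every set bit of c is also set in 1164; each of the 4 set bits of 1164 can independently be on or off in c.
count = 2^4 = 16

Answer: 16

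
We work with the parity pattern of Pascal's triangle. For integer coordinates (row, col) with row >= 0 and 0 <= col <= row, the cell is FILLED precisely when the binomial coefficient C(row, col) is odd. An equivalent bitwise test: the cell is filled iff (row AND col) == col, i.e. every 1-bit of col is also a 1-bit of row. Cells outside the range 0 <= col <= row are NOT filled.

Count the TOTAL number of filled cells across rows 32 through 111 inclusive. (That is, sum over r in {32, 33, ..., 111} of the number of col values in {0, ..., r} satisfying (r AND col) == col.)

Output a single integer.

r32=100000 pc1: +2 =2
r33=100001 pc2: +4 =6
r34=100010 pc2: +4 =10
r35=100011 pc3: +8 =18
r36=100100 pc2: +4 =22
r37=100101 pc3: +8 =30
r38=100110 pc3: +8 =38
r39=100111 pc4: +16 =54
r40=101000 pc2: +4 =58
r41=101001 pc3: +8 =66
r42=101010 pc3: +8 =74
r43=101011 pc4: +16 =90
r44=101100 pc3: +8 =98
r45=101101 pc4: +16 =114
r46=101110 pc4: +16 =130
r47=101111 pc5: +32 =162
r48=110000 pc2: +4 =166
r49=110001 pc3: +8 =174
r50=110010 pc3: +8 =182
r51=110011 pc4: +16 =198
r52=110100 pc3: +8 =206
r53=110101 pc4: +16 =222
r54=110110 pc4: +16 =238
r55=110111 pc5: +32 =270
r56=111000 pc3: +8 =278
r57=111001 pc4: +16 =294
r58=111010 pc4: +16 =310
r59=111011 pc5: +32 =342
r60=111100 pc4: +16 =358
r61=111101 pc5: +32 =390
r62=111110 pc5: +32 =422
r63=111111 pc6: +64 =486
r64=1000000 pc1: +2 =488
r65=1000001 pc2: +4 =492
r66=1000010 pc2: +4 =496
r67=1000011 pc3: +8 =504
r68=1000100 pc2: +4 =508
r69=1000101 pc3: +8 =516
r70=1000110 pc3: +8 =524
r71=1000111 pc4: +16 =540
r72=1001000 pc2: +4 =544
r73=1001001 pc3: +8 =552
r74=1001010 pc3: +8 =560
r75=1001011 pc4: +16 =576
r76=1001100 pc3: +8 =584
r77=1001101 pc4: +16 =600
r78=1001110 pc4: +16 =616
r79=1001111 pc5: +32 =648
r80=1010000 pc2: +4 =652
r81=1010001 pc3: +8 =660
r82=1010010 pc3: +8 =668
r83=1010011 pc4: +16 =684
r84=1010100 pc3: +8 =692
r85=1010101 pc4: +16 =708
r86=1010110 pc4: +16 =724
r87=1010111 pc5: +32 =756
r88=1011000 pc3: +8 =764
r89=1011001 pc4: +16 =780
r90=1011010 pc4: +16 =796
r91=1011011 pc5: +32 =828
r92=1011100 pc4: +16 =844
r93=1011101 pc5: +32 =876
r94=1011110 pc5: +32 =908
r95=1011111 pc6: +64 =972
r96=1100000 pc2: +4 =976
r97=1100001 pc3: +8 =984
r98=1100010 pc3: +8 =992
r99=1100011 pc4: +16 =1008
r100=1100100 pc3: +8 =1016
r101=1100101 pc4: +16 =1032
r102=1100110 pc4: +16 =1048
r103=1100111 pc5: +32 =1080
r104=1101000 pc3: +8 =1088
r105=1101001 pc4: +16 =1104
r106=1101010 pc4: +16 =1120
r107=1101011 pc5: +32 =1152
r108=1101100 pc4: +16 =1168
r109=1101101 pc5: +32 =1200
r110=1101110 pc5: +32 =1232
r111=1101111 pc6: +64 =1296

Answer: 1296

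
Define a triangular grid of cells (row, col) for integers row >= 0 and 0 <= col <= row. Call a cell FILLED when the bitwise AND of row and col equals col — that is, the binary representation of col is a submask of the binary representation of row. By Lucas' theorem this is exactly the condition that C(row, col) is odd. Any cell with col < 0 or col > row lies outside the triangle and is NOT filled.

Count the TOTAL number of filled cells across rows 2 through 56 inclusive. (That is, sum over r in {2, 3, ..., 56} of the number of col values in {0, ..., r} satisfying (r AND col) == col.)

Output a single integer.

r2=10 pc1: +2 =2
r3=11 pc2: +4 =6
r4=100 pc1: +2 =8
r5=101 pc2: +4 =12
r6=110 pc2: +4 =16
r7=111 pc3: +8 =24
r8=1000 pc1: +2 =26
r9=1001 pc2: +4 =30
r10=1010 pc2: +4 =34
r11=1011 pc3: +8 =42
r12=1100 pc2: +4 =46
r13=1101 pc3: +8 =54
r14=1110 pc3: +8 =62
r15=1111 pc4: +16 =78
r16=10000 pc1: +2 =80
r17=10001 pc2: +4 =84
r18=10010 pc2: +4 =88
r19=10011 pc3: +8 =96
r20=10100 pc2: +4 =100
r21=10101 pc3: +8 =108
r22=10110 pc3: +8 =116
r23=10111 pc4: +16 =132
r24=11000 pc2: +4 =136
r25=11001 pc3: +8 =144
r26=11010 pc3: +8 =152
r27=11011 pc4: +16 =168
r28=11100 pc3: +8 =176
r29=11101 pc4: +16 =192
r30=11110 pc4: +16 =208
r31=11111 pc5: +32 =240
r32=100000 pc1: +2 =242
r33=100001 pc2: +4 =246
r34=100010 pc2: +4 =250
r35=100011 pc3: +8 =258
r36=100100 pc2: +4 =262
r37=100101 pc3: +8 =270
r38=100110 pc3: +8 =278
r39=100111 pc4: +16 =294
r40=101000 pc2: +4 =298
r41=101001 pc3: +8 =306
r42=101010 pc3: +8 =314
r43=101011 pc4: +16 =330
r44=101100 pc3: +8 =338
r45=101101 pc4: +16 =354
r46=101110 pc4: +16 =370
r47=101111 pc5: +32 =402
r48=110000 pc2: +4 =406
r49=110001 pc3: +8 =414
r50=110010 pc3: +8 =422
r51=110011 pc4: +16 =438
r52=110100 pc3: +8 =446
r53=110101 pc4: +16 =462
r54=110110 pc4: +16 =478
r55=110111 pc5: +32 =510
r56=111000 pc3: +8 =518

Answer: 518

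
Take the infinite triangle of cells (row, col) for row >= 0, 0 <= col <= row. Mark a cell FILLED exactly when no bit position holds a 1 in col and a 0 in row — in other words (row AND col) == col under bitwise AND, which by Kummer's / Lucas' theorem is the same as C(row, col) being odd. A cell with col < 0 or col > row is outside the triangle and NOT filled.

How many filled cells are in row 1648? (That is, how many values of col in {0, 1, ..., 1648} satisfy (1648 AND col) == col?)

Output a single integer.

1648 in binary = 11001110000
popcount(1648) = number of 1-bits in 11001110000 = 5
A col c satisfies (1648 AND c) == c iff every set bit of c is also set in 1648; each of the 5 set bits of 1648 can independently be on or off in c.
count = 2^5 = 32

Answer: 32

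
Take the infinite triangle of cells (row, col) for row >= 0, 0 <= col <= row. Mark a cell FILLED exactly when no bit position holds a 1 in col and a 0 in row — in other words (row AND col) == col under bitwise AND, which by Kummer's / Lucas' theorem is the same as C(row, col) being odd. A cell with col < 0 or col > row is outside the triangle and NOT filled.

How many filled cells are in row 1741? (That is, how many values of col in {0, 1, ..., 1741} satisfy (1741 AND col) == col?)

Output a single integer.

1741 in binary = 11011001101
popcount(1741) = number of 1-bits in 11011001101 = 7
A col c satisfies (1741 AND c) == c iff every set bit of c is also set in 1741; each of the 7 set bits of 1741 can independently be on or off in c.
count = 2^7 = 128

Answer: 128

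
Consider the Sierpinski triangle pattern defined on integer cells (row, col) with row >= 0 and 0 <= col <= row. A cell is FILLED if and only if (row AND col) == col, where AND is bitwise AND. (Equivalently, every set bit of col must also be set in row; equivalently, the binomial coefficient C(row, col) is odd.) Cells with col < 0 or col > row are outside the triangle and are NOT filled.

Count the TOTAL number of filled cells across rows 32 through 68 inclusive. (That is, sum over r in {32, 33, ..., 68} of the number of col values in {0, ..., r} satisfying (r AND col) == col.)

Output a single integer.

Answer: 508

Derivation:
r32=100000 pc1: +2 =2
r33=100001 pc2: +4 =6
r34=100010 pc2: +4 =10
r35=100011 pc3: +8 =18
r36=100100 pc2: +4 =22
r37=100101 pc3: +8 =30
r38=100110 pc3: +8 =38
r39=100111 pc4: +16 =54
r40=101000 pc2: +4 =58
r41=101001 pc3: +8 =66
r42=101010 pc3: +8 =74
r43=101011 pc4: +16 =90
r44=101100 pc3: +8 =98
r45=101101 pc4: +16 =114
r46=101110 pc4: +16 =130
r47=101111 pc5: +32 =162
r48=110000 pc2: +4 =166
r49=110001 pc3: +8 =174
r50=110010 pc3: +8 =182
r51=110011 pc4: +16 =198
r52=110100 pc3: +8 =206
r53=110101 pc4: +16 =222
r54=110110 pc4: +16 =238
r55=110111 pc5: +32 =270
r56=111000 pc3: +8 =278
r57=111001 pc4: +16 =294
r58=111010 pc4: +16 =310
r59=111011 pc5: +32 =342
r60=111100 pc4: +16 =358
r61=111101 pc5: +32 =390
r62=111110 pc5: +32 =422
r63=111111 pc6: +64 =486
r64=1000000 pc1: +2 =488
r65=1000001 pc2: +4 =492
r66=1000010 pc2: +4 =496
r67=1000011 pc3: +8 =504
r68=1000100 pc2: +4 =508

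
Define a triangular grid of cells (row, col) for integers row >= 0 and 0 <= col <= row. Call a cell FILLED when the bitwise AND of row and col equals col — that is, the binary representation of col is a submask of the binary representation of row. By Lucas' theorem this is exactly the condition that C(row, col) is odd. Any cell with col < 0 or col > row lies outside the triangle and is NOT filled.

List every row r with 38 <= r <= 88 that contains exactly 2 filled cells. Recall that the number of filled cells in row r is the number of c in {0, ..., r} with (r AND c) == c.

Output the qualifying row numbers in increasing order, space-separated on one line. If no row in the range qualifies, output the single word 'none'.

Answer: 64

Derivation:
Row r has 2^popcount(r) filled cells, so we need popcount(r) = log2(2) = 1.
Scan r = 38..88 and keep those with exactly 1 one-bits:
r=38=100110 popcount=3 -> skip
r=39=100111 popcount=4 -> skip
r=40=101000 popcount=2 -> skip
r=41=101001 popcount=3 -> skip
r=42=101010 popcount=3 -> skip
r=43=101011 popcount=4 -> skip
r=44=101100 popcount=3 -> skip
r=45=101101 popcount=4 -> skip
r=46=101110 popcount=4 -> skip
r=47=101111 popcount=5 -> skip
r=48=110000 popcount=2 -> skip
r=49=110001 popcount=3 -> skip
r=50=110010 popcount=3 -> skip
r=51=110011 popcount=4 -> skip
r=52=110100 popcount=3 -> skip
r=53=110101 popcount=4 -> skip
r=54=110110 popcount=4 -> skip
r=55=110111 popcount=5 -> skip
r=56=111000 popcount=3 -> skip
r=57=111001 popcount=4 -> skip
r=58=111010 popcount=4 -> skip
r=59=111011 popcount=5 -> skip
r=60=111100 popcount=4 -> skip
r=61=111101 popcount=5 -> skip
r=62=111110 popcount=5 -> skip
r=63=111111 popcount=6 -> skip
r=64=1000000 popcount=1 -> KEEP
r=65=1000001 popcount=2 -> skip
r=66=1000010 popcount=2 -> skip
r=67=1000011 popcount=3 -> skip
r=68=1000100 popcount=2 -> skip
r=69=1000101 popcount=3 -> skip
r=70=1000110 popcount=3 -> skip
r=71=1000111 popcount=4 -> skip
r=72=1001000 popcount=2 -> skip
r=73=1001001 popcount=3 -> skip
r=74=1001010 popcount=3 -> skip
r=75=1001011 popcount=4 -> skip
r=76=1001100 popcount=3 -> skip
r=77=1001101 popcount=4 -> skip
r=78=1001110 popcount=4 -> skip
r=79=1001111 popcount=5 -> skip
r=80=1010000 popcount=2 -> skip
r=81=1010001 popcount=3 -> skip
r=82=1010010 popcount=3 -> skip
r=83=1010011 popcount=4 -> skip
r=84=1010100 popcount=3 -> skip
r=85=1010101 popcount=4 -> skip
r=86=1010110 popcount=4 -> skip
r=87=1010111 popcount=5 -> skip
r=88=1011000 popcount=3 -> skip
Kept rows: 64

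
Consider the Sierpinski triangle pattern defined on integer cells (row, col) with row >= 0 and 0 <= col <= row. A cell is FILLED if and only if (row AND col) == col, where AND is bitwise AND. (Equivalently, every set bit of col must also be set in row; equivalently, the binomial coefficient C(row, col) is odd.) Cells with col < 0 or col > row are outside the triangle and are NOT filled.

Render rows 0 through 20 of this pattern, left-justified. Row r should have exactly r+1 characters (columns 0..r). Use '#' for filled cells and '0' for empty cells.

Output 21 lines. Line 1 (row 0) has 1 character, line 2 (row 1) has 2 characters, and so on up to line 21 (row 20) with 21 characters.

r0=0: #
r1=1: ##
r2=10: #0#
r3=11: ####
r4=100: #000#
r5=101: ##00##
r6=110: #0#0#0#
r7=111: ########
r8=1000: #0000000#
r9=1001: ##000000##
r10=1010: #0#00000#0#
r11=1011: ####0000####
r12=1100: #000#000#000#
r13=1101: ##00##00##00##
r14=1110: #0#0#0#0#0#0#0#
r15=1111: ################
r16=10000: #000000000000000#
r17=10001: ##00000000000000##
r18=10010: #0#0000000000000#0#
r19=10011: ####000000000000####
r20=10100: #000#00000000000#000#

Answer: #
##
#0#
####
#000#
##00##
#0#0#0#
########
#0000000#
##000000##
#0#00000#0#
####0000####
#000#000#000#
##00##00##00##
#0#0#0#0#0#0#0#
################
#000000000000000#
##00000000000000##
#0#0000000000000#0#
####000000000000####
#000#00000000000#000#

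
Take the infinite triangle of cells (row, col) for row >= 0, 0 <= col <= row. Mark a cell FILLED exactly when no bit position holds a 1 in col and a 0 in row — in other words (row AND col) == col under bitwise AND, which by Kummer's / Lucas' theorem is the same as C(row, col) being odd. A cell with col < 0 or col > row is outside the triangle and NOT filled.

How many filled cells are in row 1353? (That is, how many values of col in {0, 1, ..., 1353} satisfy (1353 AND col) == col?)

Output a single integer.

1353 in binary = 10101001001
popcount(1353) = number of 1-bits in 10101001001 = 5
A col c satisfies (1353 AND c) == c iff every set bit of c is also set in 1353; each of the 5 set bits of 1353 can independently be on or off in c.
count = 2^5 = 32

Answer: 32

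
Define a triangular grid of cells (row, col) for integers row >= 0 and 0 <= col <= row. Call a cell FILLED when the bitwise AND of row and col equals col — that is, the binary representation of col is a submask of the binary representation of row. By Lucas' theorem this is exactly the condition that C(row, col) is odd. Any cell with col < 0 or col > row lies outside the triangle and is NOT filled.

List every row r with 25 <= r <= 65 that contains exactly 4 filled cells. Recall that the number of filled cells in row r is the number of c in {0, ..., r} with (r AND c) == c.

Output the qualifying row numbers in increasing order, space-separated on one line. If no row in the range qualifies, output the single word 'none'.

Row r has 2^popcount(r) filled cells, so we need popcount(r) = log2(4) = 2.
Scan r = 25..65 and keep those with exactly 2 one-bits:
r=25=11001 popcount=3 -> skip
r=26=11010 popcount=3 -> skip
r=27=11011 popcount=4 -> skip
r=28=11100 popcount=3 -> skip
r=29=11101 popcount=4 -> skip
r=30=11110 popcount=4 -> skip
r=31=11111 popcount=5 -> skip
r=32=100000 popcount=1 -> skip
r=33=100001 popcount=2 -> KEEP
r=34=100010 popcount=2 -> KEEP
r=35=100011 popcount=3 -> skip
r=36=100100 popcount=2 -> KEEP
r=37=100101 popcount=3 -> skip
r=38=100110 popcount=3 -> skip
r=39=100111 popcount=4 -> skip
r=40=101000 popcount=2 -> KEEP
r=41=101001 popcount=3 -> skip
r=42=101010 popcount=3 -> skip
r=43=101011 popcount=4 -> skip
r=44=101100 popcount=3 -> skip
r=45=101101 popcount=4 -> skip
r=46=101110 popcount=4 -> skip
r=47=101111 popcount=5 -> skip
r=48=110000 popcount=2 -> KEEP
r=49=110001 popcount=3 -> skip
r=50=110010 popcount=3 -> skip
r=51=110011 popcount=4 -> skip
r=52=110100 popcount=3 -> skip
r=53=110101 popcount=4 -> skip
r=54=110110 popcount=4 -> skip
r=55=110111 popcount=5 -> skip
r=56=111000 popcount=3 -> skip
r=57=111001 popcount=4 -> skip
r=58=111010 popcount=4 -> skip
r=59=111011 popcount=5 -> skip
r=60=111100 popcount=4 -> skip
r=61=111101 popcount=5 -> skip
r=62=111110 popcount=5 -> skip
r=63=111111 popcount=6 -> skip
r=64=1000000 popcount=1 -> skip
r=65=1000001 popcount=2 -> KEEP
Kept rows: 33 34 36 40 48 65

Answer: 33 34 36 40 48 65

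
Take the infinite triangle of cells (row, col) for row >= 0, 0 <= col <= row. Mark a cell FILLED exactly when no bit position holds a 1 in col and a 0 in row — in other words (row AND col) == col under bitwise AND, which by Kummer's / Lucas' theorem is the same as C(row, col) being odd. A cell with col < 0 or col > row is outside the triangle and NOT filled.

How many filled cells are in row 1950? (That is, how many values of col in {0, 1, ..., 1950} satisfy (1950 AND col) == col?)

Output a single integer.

1950 in binary = 11110011110
popcount(1950) = number of 1-bits in 11110011110 = 8
A col c satisfies (1950 AND c) == c iff every set bit of c is also set in 1950; each of the 8 set bits of 1950 can independently be on or off in c.
count = 2^8 = 256

Answer: 256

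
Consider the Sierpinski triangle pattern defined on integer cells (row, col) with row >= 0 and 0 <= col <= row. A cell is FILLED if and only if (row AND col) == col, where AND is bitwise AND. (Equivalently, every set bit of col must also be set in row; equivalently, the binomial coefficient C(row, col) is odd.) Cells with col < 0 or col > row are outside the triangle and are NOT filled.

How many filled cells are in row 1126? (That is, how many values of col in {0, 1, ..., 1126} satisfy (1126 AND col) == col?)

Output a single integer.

Answer: 32

Derivation:
1126 in binary = 10001100110
popcount(1126) = number of 1-bits in 10001100110 = 5
A col c satisfies (1126 AND c) == c iff every set bit of c is also set in 1126; each of the 5 set bits of 1126 can independently be on or off in c.
count = 2^5 = 32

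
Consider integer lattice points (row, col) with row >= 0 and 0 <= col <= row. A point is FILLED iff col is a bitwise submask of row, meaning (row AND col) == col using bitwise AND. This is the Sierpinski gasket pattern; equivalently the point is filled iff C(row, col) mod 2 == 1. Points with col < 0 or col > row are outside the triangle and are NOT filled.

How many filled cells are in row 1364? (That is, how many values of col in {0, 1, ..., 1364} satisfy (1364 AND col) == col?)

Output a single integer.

Answer: 32

Derivation:
1364 in binary = 10101010100
popcount(1364) = number of 1-bits in 10101010100 = 5
A col c satisfies (1364 AND c) == c iff every set bit of c is also set in 1364; each of the 5 set bits of 1364 can independently be on or off in c.
count = 2^5 = 32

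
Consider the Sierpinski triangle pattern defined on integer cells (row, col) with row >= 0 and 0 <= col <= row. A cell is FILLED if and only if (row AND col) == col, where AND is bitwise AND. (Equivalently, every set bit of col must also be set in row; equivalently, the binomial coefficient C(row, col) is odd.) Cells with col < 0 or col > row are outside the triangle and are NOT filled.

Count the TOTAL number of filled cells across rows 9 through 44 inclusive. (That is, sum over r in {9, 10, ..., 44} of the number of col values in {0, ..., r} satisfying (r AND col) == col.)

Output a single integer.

r9=1001 pc2: +4 =4
r10=1010 pc2: +4 =8
r11=1011 pc3: +8 =16
r12=1100 pc2: +4 =20
r13=1101 pc3: +8 =28
r14=1110 pc3: +8 =36
r15=1111 pc4: +16 =52
r16=10000 pc1: +2 =54
r17=10001 pc2: +4 =58
r18=10010 pc2: +4 =62
r19=10011 pc3: +8 =70
r20=10100 pc2: +4 =74
r21=10101 pc3: +8 =82
r22=10110 pc3: +8 =90
r23=10111 pc4: +16 =106
r24=11000 pc2: +4 =110
r25=11001 pc3: +8 =118
r26=11010 pc3: +8 =126
r27=11011 pc4: +16 =142
r28=11100 pc3: +8 =150
r29=11101 pc4: +16 =166
r30=11110 pc4: +16 =182
r31=11111 pc5: +32 =214
r32=100000 pc1: +2 =216
r33=100001 pc2: +4 =220
r34=100010 pc2: +4 =224
r35=100011 pc3: +8 =232
r36=100100 pc2: +4 =236
r37=100101 pc3: +8 =244
r38=100110 pc3: +8 =252
r39=100111 pc4: +16 =268
r40=101000 pc2: +4 =272
r41=101001 pc3: +8 =280
r42=101010 pc3: +8 =288
r43=101011 pc4: +16 =304
r44=101100 pc3: +8 =312

Answer: 312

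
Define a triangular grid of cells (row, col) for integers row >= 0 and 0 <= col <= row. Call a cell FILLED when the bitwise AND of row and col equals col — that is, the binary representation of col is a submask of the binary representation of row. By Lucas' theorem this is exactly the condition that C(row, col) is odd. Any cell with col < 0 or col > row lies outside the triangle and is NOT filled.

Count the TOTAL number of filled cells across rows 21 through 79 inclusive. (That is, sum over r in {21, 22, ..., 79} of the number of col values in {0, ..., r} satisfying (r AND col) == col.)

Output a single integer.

r21=10101 pc3: +8 =8
r22=10110 pc3: +8 =16
r23=10111 pc4: +16 =32
r24=11000 pc2: +4 =36
r25=11001 pc3: +8 =44
r26=11010 pc3: +8 =52
r27=11011 pc4: +16 =68
r28=11100 pc3: +8 =76
r29=11101 pc4: +16 =92
r30=11110 pc4: +16 =108
r31=11111 pc5: +32 =140
r32=100000 pc1: +2 =142
r33=100001 pc2: +4 =146
r34=100010 pc2: +4 =150
r35=100011 pc3: +8 =158
r36=100100 pc2: +4 =162
r37=100101 pc3: +8 =170
r38=100110 pc3: +8 =178
r39=100111 pc4: +16 =194
r40=101000 pc2: +4 =198
r41=101001 pc3: +8 =206
r42=101010 pc3: +8 =214
r43=101011 pc4: +16 =230
r44=101100 pc3: +8 =238
r45=101101 pc4: +16 =254
r46=101110 pc4: +16 =270
r47=101111 pc5: +32 =302
r48=110000 pc2: +4 =306
r49=110001 pc3: +8 =314
r50=110010 pc3: +8 =322
r51=110011 pc4: +16 =338
r52=110100 pc3: +8 =346
r53=110101 pc4: +16 =362
r54=110110 pc4: +16 =378
r55=110111 pc5: +32 =410
r56=111000 pc3: +8 =418
r57=111001 pc4: +16 =434
r58=111010 pc4: +16 =450
r59=111011 pc5: +32 =482
r60=111100 pc4: +16 =498
r61=111101 pc5: +32 =530
r62=111110 pc5: +32 =562
r63=111111 pc6: +64 =626
r64=1000000 pc1: +2 =628
r65=1000001 pc2: +4 =632
r66=1000010 pc2: +4 =636
r67=1000011 pc3: +8 =644
r68=1000100 pc2: +4 =648
r69=1000101 pc3: +8 =656
r70=1000110 pc3: +8 =664
r71=1000111 pc4: +16 =680
r72=1001000 pc2: +4 =684
r73=1001001 pc3: +8 =692
r74=1001010 pc3: +8 =700
r75=1001011 pc4: +16 =716
r76=1001100 pc3: +8 =724
r77=1001101 pc4: +16 =740
r78=1001110 pc4: +16 =756
r79=1001111 pc5: +32 =788

Answer: 788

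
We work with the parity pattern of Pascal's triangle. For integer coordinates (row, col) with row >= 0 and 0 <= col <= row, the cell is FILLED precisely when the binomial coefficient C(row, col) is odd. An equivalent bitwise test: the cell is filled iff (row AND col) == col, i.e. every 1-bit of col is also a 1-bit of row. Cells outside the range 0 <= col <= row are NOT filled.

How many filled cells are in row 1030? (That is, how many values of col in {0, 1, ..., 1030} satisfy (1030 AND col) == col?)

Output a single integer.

Answer: 8

Derivation:
1030 in binary = 10000000110
popcount(1030) = number of 1-bits in 10000000110 = 3
A col c satisfies (1030 AND c) == c iff every set bit of c is also set in 1030; each of the 3 set bits of 1030 can independently be on or off in c.
count = 2^3 = 8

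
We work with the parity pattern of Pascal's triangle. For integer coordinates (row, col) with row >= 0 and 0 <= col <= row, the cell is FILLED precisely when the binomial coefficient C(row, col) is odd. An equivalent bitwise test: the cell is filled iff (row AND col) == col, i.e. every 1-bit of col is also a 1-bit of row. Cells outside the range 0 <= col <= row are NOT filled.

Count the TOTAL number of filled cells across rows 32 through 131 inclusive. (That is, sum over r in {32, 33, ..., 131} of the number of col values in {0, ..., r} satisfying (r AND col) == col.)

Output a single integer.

Answer: 1962

Derivation:
r32=100000 pc1: +2 =2
r33=100001 pc2: +4 =6
r34=100010 pc2: +4 =10
r35=100011 pc3: +8 =18
r36=100100 pc2: +4 =22
r37=100101 pc3: +8 =30
r38=100110 pc3: +8 =38
r39=100111 pc4: +16 =54
r40=101000 pc2: +4 =58
r41=101001 pc3: +8 =66
r42=101010 pc3: +8 =74
r43=101011 pc4: +16 =90
r44=101100 pc3: +8 =98
r45=101101 pc4: +16 =114
r46=101110 pc4: +16 =130
r47=101111 pc5: +32 =162
r48=110000 pc2: +4 =166
r49=110001 pc3: +8 =174
r50=110010 pc3: +8 =182
r51=110011 pc4: +16 =198
r52=110100 pc3: +8 =206
r53=110101 pc4: +16 =222
r54=110110 pc4: +16 =238
r55=110111 pc5: +32 =270
r56=111000 pc3: +8 =278
r57=111001 pc4: +16 =294
r58=111010 pc4: +16 =310
r59=111011 pc5: +32 =342
r60=111100 pc4: +16 =358
r61=111101 pc5: +32 =390
r62=111110 pc5: +32 =422
r63=111111 pc6: +64 =486
r64=1000000 pc1: +2 =488
r65=1000001 pc2: +4 =492
r66=1000010 pc2: +4 =496
r67=1000011 pc3: +8 =504
r68=1000100 pc2: +4 =508
r69=1000101 pc3: +8 =516
r70=1000110 pc3: +8 =524
r71=1000111 pc4: +16 =540
r72=1001000 pc2: +4 =544
r73=1001001 pc3: +8 =552
r74=1001010 pc3: +8 =560
r75=1001011 pc4: +16 =576
r76=1001100 pc3: +8 =584
r77=1001101 pc4: +16 =600
r78=1001110 pc4: +16 =616
r79=1001111 pc5: +32 =648
r80=1010000 pc2: +4 =652
r81=1010001 pc3: +8 =660
r82=1010010 pc3: +8 =668
r83=1010011 pc4: +16 =684
r84=1010100 pc3: +8 =692
r85=1010101 pc4: +16 =708
r86=1010110 pc4: +16 =724
r87=1010111 pc5: +32 =756
r88=1011000 pc3: +8 =764
r89=1011001 pc4: +16 =780
r90=1011010 pc4: +16 =796
r91=1011011 pc5: +32 =828
r92=1011100 pc4: +16 =844
r93=1011101 pc5: +32 =876
r94=1011110 pc5: +32 =908
r95=1011111 pc6: +64 =972
r96=1100000 pc2: +4 =976
r97=1100001 pc3: +8 =984
r98=1100010 pc3: +8 =992
r99=1100011 pc4: +16 =1008
r100=1100100 pc3: +8 =1016
r101=1100101 pc4: +16 =1032
r102=1100110 pc4: +16 =1048
r103=1100111 pc5: +32 =1080
r104=1101000 pc3: +8 =1088
r105=1101001 pc4: +16 =1104
r106=1101010 pc4: +16 =1120
r107=1101011 pc5: +32 =1152
r108=1101100 pc4: +16 =1168
r109=1101101 pc5: +32 =1200
r110=1101110 pc5: +32 =1232
r111=1101111 pc6: +64 =1296
r112=1110000 pc3: +8 =1304
r113=1110001 pc4: +16 =1320
r114=1110010 pc4: +16 =1336
r115=1110011 pc5: +32 =1368
r116=1110100 pc4: +16 =1384
r117=1110101 pc5: +32 =1416
r118=1110110 pc5: +32 =1448
r119=1110111 pc6: +64 =1512
r120=1111000 pc4: +16 =1528
r121=1111001 pc5: +32 =1560
r122=1111010 pc5: +32 =1592
r123=1111011 pc6: +64 =1656
r124=1111100 pc5: +32 =1688
r125=1111101 pc6: +64 =1752
r126=1111110 pc6: +64 =1816
r127=1111111 pc7: +128 =1944
r128=10000000 pc1: +2 =1946
r129=10000001 pc2: +4 =1950
r130=10000010 pc2: +4 =1954
r131=10000011 pc3: +8 =1962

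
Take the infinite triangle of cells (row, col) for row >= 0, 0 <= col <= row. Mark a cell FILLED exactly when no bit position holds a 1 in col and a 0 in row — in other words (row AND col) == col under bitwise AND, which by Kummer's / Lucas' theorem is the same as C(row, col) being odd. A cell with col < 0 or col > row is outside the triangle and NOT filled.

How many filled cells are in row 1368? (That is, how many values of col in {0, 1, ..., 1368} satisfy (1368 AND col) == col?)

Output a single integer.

Answer: 32

Derivation:
1368 in binary = 10101011000
popcount(1368) = number of 1-bits in 10101011000 = 5
A col c satisfies (1368 AND c) == c iff every set bit of c is also set in 1368; each of the 5 set bits of 1368 can independently be on or off in c.
count = 2^5 = 32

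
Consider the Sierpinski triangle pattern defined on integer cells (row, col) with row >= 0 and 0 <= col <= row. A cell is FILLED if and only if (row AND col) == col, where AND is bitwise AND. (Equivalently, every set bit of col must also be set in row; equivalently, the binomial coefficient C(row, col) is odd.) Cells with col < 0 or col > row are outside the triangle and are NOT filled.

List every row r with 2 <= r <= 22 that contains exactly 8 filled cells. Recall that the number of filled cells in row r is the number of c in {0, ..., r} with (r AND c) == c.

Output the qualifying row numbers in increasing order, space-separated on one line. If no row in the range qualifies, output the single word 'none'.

Answer: 7 11 13 14 19 21 22

Derivation:
Row r has 2^popcount(r) filled cells, so we need popcount(r) = log2(8) = 3.
Scan r = 2..22 and keep those with exactly 3 one-bits:
r=2=10 popcount=1 -> skip
r=3=11 popcount=2 -> skip
r=4=100 popcount=1 -> skip
r=5=101 popcount=2 -> skip
r=6=110 popcount=2 -> skip
r=7=111 popcount=3 -> KEEP
r=8=1000 popcount=1 -> skip
r=9=1001 popcount=2 -> skip
r=10=1010 popcount=2 -> skip
r=11=1011 popcount=3 -> KEEP
r=12=1100 popcount=2 -> skip
r=13=1101 popcount=3 -> KEEP
r=14=1110 popcount=3 -> KEEP
r=15=1111 popcount=4 -> skip
r=16=10000 popcount=1 -> skip
r=17=10001 popcount=2 -> skip
r=18=10010 popcount=2 -> skip
r=19=10011 popcount=3 -> KEEP
r=20=10100 popcount=2 -> skip
r=21=10101 popcount=3 -> KEEP
r=22=10110 popcount=3 -> KEEP
Kept rows: 7 11 13 14 19 21 22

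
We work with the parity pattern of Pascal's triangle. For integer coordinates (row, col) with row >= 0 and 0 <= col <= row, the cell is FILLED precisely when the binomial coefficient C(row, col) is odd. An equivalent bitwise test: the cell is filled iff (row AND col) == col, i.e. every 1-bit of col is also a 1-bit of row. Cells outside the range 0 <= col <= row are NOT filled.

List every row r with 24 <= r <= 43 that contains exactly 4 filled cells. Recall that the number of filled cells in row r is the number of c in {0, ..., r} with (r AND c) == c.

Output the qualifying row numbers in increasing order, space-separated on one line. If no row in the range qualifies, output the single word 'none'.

Answer: 24 33 34 36 40

Derivation:
Row r has 2^popcount(r) filled cells, so we need popcount(r) = log2(4) = 2.
Scan r = 24..43 and keep those with exactly 2 one-bits:
r=24=11000 popcount=2 -> KEEP
r=25=11001 popcount=3 -> skip
r=26=11010 popcount=3 -> skip
r=27=11011 popcount=4 -> skip
r=28=11100 popcount=3 -> skip
r=29=11101 popcount=4 -> skip
r=30=11110 popcount=4 -> skip
r=31=11111 popcount=5 -> skip
r=32=100000 popcount=1 -> skip
r=33=100001 popcount=2 -> KEEP
r=34=100010 popcount=2 -> KEEP
r=35=100011 popcount=3 -> skip
r=36=100100 popcount=2 -> KEEP
r=37=100101 popcount=3 -> skip
r=38=100110 popcount=3 -> skip
r=39=100111 popcount=4 -> skip
r=40=101000 popcount=2 -> KEEP
r=41=101001 popcount=3 -> skip
r=42=101010 popcount=3 -> skip
r=43=101011 popcount=4 -> skip
Kept rows: 24 33 34 36 40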